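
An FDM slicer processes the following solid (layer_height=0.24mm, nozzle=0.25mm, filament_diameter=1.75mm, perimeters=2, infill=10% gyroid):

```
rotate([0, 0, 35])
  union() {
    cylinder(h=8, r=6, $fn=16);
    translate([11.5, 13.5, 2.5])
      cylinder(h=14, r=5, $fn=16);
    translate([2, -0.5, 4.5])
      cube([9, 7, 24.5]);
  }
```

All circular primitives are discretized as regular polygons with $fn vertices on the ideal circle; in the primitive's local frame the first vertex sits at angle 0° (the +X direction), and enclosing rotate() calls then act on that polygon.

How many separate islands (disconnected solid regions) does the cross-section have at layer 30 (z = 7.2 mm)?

2

At z = 7.2 mm: the cylinder: section is a regular 16-gon, circumradius r=6; the r=5 cylinder at (11.5, 13.5) contributes a regular 16-gon of circumradius 5; the cube at (2, -0.5) is present — its section is the full 9×7 rectangle; Combining (union): the regions partially overlap (shared area 17.93 mm²), so overlapping operands fuse into one piece — 2 connected regions; (rotated 35° about Z; rotation is an isometry so areas/perimeters/island counts are preserved). Overall, the cross-section has 2 separate islands. Island count = 2.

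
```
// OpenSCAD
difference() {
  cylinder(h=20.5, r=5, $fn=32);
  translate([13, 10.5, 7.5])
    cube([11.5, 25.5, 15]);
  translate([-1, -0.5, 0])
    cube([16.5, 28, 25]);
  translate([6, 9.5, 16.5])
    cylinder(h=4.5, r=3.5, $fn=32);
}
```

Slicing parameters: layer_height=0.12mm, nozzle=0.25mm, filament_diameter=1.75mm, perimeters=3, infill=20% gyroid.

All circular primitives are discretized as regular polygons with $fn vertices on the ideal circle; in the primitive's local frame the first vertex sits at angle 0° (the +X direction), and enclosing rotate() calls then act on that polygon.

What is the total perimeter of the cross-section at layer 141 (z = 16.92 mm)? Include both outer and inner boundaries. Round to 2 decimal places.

33.36 mm

At z = 16.92 mm: the r=5 cylinder gives a regular 32-gon of circumradius 5 (constant along its height) (perimeter = 2·32·5.000·sin(180°/32) = 31.37 mm); the 11.5×25.5 cube at (13, 10.5) contributes its full rectangle (perimeter 74.00 mm); the cube at (-1, -0.5) is present — its section is the full 16.5×28 rectangle (perimeter 89.00 mm); the cylinder at (6, 9.5): section is a regular 32-gon, circumradius r=3.5 (perimeter = 2·32·3.500·sin(180°/32) = 21.96 mm); After the difference (first − rest): starting from the r=5 cylinder, the 11.5×25.5 cube at (13, 10.5) misses the remaining region (no effect); the 16.5×28 cube at (-1, -0.5) partially overlaps it — only the 27.45 mm² overlap (of its 462.00 mm²) is removed, clipping the outline; the r=3.5 cylinder at (6, 9.5) misses the remaining region (no effect) — boundary = 33.36 mm. Overall, the cross-section is a single solid region. Total boundary length (outer) = 33.36 mm.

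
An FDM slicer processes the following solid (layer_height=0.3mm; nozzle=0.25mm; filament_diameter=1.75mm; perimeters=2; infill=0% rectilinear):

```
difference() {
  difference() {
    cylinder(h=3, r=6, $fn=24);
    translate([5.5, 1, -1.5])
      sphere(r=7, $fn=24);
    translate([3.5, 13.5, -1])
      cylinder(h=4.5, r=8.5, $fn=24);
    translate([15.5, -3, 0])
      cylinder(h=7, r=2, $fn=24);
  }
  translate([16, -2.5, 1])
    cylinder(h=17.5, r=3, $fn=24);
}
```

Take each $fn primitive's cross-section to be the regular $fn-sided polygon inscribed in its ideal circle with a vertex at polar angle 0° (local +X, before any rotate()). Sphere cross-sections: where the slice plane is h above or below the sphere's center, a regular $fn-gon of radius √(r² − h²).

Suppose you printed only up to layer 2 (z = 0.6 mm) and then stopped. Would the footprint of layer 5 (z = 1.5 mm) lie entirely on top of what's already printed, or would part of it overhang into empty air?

Compare the two slices. At z = 0.6: the r=6 cylinder contributes a regular 24-gon of circumradius 6 (area = (24/2)·6.000²·sin(360°/24) = 111.81 mm²); the r=7 sphere at (5.5, 1) slices to a regular 24-gon of circumradius 6.678 (√(r²−h²) with h=2.1 from center) (area = (24/2)·6.678²·sin(360°/24) = 138.49 mm²); the r=8.5 cylinder at (3.5, 13.5) contributes a regular 24-gon of circumradius 8.5 (area = (24/2)·8.500²·sin(360°/24) = 224.40 mm²); the r=2 cylinder at (15.5, -3) contributes a regular 24-gon of circumradius 2 (area = (24/2)·2.000²·sin(360°/24) = 12.42 mm²); Taking the first minus the rest: starting from the r=6 cylinder (111.81 mm²), the r=7 sphere at (5.5, 1) partially overlaps it — only the 56.51 mm² overlap (of its 138.49 mm²) is removed, clipping the outline; the r=8.5 cylinder at (3.5, 13.5) partially overlaps it — only the 0.25 mm² overlap (of its 224.40 mm²) is removed, clipping the outline; the r=2 cylinder at (15.5, -3) misses the remaining region (no effect) — area = 55.05 mm²; the cylinder at (16, -2.5) is absent (z outside [1, 18.5]); Subtracting the remaining from the first: none of the subtracted shapes is present at this height, so that combined region is unchanged — area = 55.05 mm². At z = 1.5: the r=6 cylinder contributes a regular 24-gon of circumradius 6 (area = (24/2)·6.000²·sin(360°/24) = 111.81 mm²); the r=7 sphere at (5.5, 1) contributes a regular 24-gon of circumradius √(7²−3²) = 6.325 (area = (24/2)·6.325²·sin(360°/24) = 124.23 mm²); the r=8.5 cylinder at (3.5, 13.5) contributes a regular 24-gon of circumradius 8.5 (area = (24/2)·8.500²·sin(360°/24) = 224.40 mm²); the r=2 cylinder at (15.5, -3) gives a regular 24-gon of circumradius 2 (constant along its height) (area = (24/2)·2.000²·sin(360°/24) = 12.42 mm²); Taking the first minus the rest: starting from the r=6 cylinder (111.81 mm²), the r=7 sphere at (5.5, 1) partially overlaps it — only the 51.85 mm² overlap (of its 124.23 mm²) is removed, clipping the outline; the r=8.5 cylinder at (3.5, 13.5) partially overlaps it — only the 0.44 mm² overlap (of its 224.40 mm²) is removed, clipping the outline; the r=2 cylinder at (15.5, -3) misses the remaining region (no effect) — area = 59.53 mm²; the r=3 cylinder at (16, -2.5) contributes a regular 24-gon of circumradius 3 (area = (24/2)·3.000²·sin(360°/24) = 27.95 mm²); After the difference (first − rest): starting from that combined region (59.53 mm²), the r=3 cylinder at (16, -2.5) misses the remaining region (no effect) — area = 59.53 mm². Checking containment: at z = 1.5 the cross-section extends beyond the z = 0.6 cross-section by about 4.48 mm².

part overhangs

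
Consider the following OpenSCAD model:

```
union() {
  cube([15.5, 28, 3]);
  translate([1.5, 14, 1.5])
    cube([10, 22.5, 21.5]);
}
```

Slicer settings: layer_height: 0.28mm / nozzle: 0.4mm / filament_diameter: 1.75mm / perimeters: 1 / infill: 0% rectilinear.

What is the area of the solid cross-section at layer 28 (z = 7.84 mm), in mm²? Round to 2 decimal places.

225.00 mm²

At z = 7.84 mm: the cube is not intersected at this z (z outside [0, 3]); the 10×22.5 cube at (1.5, 14) contributes its full rectangle (area 225.00 mm²); Merging all regions: only the 10×22.5 cube at (1.5, 14) is present, so the union is just that shape — area = 225.00 mm². Overall, the cross-section is a single solid region. Net area = 225.00 mm².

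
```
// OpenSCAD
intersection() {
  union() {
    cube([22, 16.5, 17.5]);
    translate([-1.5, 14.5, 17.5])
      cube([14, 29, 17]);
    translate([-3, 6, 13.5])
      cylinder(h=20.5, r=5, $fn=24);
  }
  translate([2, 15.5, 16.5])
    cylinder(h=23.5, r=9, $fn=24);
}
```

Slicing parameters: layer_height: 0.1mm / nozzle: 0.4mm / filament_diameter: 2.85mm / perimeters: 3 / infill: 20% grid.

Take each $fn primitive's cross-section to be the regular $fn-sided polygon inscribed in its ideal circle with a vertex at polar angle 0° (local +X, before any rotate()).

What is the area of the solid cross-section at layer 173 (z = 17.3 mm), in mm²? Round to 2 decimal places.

At z = 17.3 mm: the cube (footprint 22×16.5) is included at this height (area 363.00 mm²); the cube at (-1.5, 14.5) does not reach this height (z outside [17.5, 34.5]); the cylinder at (-3, 6): section is a regular 24-gon, circumradius r=5 (area = (24/2)·5.000²·sin(360°/24) = 77.65 mm²); Taking the union: the regions partially overlap — summed areas 440.65 mm² minus the doubly-counted overlap 10.92 mm² gives 429.73 mm² — area = 429.73 mm²; the r=9 cylinder at (2, 15.5) contributes a regular 24-gon of circumradius 9 (area = (24/2)·9.000²·sin(360°/24) = 251.57 mm²); Keeping only the common overlap: the r=9 cylinder at (2, 15.5) partially overlaps the result so far; clipping to the common part keeps 105.52 mm² — area = 105.52 mm². Overall, the cross-section is a single solid region. Net area = 105.52 mm².

105.52 mm²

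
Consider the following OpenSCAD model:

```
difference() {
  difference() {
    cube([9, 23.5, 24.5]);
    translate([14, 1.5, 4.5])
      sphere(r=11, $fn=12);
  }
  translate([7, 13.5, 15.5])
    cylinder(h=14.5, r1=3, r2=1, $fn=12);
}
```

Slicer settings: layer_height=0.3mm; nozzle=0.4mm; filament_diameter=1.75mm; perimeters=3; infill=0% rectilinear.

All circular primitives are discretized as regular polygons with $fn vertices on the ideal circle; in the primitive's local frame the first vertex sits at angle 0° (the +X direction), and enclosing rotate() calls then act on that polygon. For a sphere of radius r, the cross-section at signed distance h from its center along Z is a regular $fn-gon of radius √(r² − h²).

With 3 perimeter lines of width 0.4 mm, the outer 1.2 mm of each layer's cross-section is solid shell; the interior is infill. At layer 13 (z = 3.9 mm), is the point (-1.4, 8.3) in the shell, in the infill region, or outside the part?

At z = 3.9 mm: the 9×23.5 cube contributes its full rectangle; the r=11 sphere at (14, 1.5) contributes a regular 12-gon of circumradius √(11²−0.6²) = 10.984; Subtracting the remaining from the first: starting from the 9×23.5 cube, the r=11 sphere at (14, 1.5) partially overlaps it — only the 47.59 mm² overlap (of its 361.92 mm²) is removed, clipping the outline — 1 connected region; the cone at (7, 13.5) is not intersected at this z (z outside [15.5, 30]); Taking the first minus the rest: none of the subtracted shapes is present at this height, so the result so far is unchanged — 1 connected region. Overall, the cross-section is a single solid region. The nearest boundary edge runs (0.00, 0.00)→(0.00, 23.50); distance from the point to it = 1.40 mm. The point is not inside any of the regions above, so it lies outside the cross-section (1.40 mm from the nearest boundary).

outside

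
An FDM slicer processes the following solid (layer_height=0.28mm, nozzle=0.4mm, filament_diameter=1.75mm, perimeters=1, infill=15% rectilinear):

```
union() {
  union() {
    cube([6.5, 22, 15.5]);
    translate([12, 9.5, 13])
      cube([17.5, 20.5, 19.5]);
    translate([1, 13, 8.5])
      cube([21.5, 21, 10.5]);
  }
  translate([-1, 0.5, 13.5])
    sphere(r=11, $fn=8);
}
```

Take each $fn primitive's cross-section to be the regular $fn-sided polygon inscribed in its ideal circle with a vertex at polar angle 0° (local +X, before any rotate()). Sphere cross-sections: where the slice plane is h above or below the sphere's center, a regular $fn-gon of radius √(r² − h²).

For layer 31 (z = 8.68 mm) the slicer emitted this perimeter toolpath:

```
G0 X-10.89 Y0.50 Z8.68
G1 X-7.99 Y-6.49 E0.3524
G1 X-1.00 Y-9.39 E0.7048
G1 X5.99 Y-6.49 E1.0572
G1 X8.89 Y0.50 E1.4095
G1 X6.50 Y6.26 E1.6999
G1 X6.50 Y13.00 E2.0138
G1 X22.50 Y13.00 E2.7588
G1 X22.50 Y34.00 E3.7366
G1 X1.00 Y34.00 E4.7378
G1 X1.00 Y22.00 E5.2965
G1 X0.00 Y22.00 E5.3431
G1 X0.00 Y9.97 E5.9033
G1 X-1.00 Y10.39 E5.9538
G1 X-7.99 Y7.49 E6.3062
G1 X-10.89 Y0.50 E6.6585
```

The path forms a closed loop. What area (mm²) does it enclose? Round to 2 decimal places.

Apply the shoelace formula to the sequence of (X, Y) vertices; enclosed area = 765.71 mm².

765.71 mm²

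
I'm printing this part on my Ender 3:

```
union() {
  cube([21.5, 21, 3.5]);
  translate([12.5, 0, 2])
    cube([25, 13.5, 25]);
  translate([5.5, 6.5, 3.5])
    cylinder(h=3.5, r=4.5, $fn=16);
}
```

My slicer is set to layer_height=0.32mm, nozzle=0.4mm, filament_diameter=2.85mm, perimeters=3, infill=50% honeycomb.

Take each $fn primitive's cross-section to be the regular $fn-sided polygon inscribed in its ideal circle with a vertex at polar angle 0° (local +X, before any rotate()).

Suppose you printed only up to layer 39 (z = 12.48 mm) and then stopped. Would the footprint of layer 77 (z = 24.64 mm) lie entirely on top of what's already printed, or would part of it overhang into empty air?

Compare the two slices. At z = 12.48: the cube does not reach this height (z outside [0, 3.5]); the cube at (12.5, 0) (footprint 25×13.5) is included at this height (area 337.50 mm²); the cylinder at (5.5, 6.5) is not intersected at this z (z outside [3.5, 7]); Combining (union): only the 25×13.5 cube at (12.5, 0) is present, so the union is just that shape — area = 337.50 mm². At z = 24.64: the cube is absent (z outside [0, 3.5]); the cube at (12.5, 0) is present — its section is the full 25×13.5 rectangle (area 337.50 mm²); the cylinder at (5.5, 6.5) is not intersected at this z (z outside [3.5, 7]); Combining (union): only the 25×13.5 cube at (12.5, 0) is present, so the union is just that shape — area = 337.50 mm². Checking containment: the cross-section at z = 24.64 is a subset of the cross-section at z = 12.48.

entirely on top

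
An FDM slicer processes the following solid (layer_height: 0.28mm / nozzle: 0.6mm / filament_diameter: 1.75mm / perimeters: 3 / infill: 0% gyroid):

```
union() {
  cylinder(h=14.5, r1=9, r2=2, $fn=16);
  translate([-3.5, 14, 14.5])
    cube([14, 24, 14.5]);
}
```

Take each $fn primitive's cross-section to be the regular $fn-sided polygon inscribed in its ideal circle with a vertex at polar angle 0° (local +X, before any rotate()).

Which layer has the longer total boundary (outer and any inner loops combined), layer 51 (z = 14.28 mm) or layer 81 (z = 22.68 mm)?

Layer 51 (z = 14.28): the cone contributes a regular 16-gon of circumradius 2.106 (interpolated between r1=9 and r2=2 at t=0.985) (perimeter = 2·16·2.106·sin(180°/16) = 13.15 mm); the cube at (-3.5, 14) is not intersected at this z (z outside [14.5, 29]); Merging all regions: only the cone is present, so the union is just that shape — boundary = 13.15 mm. So its perimeter = 13.15 mm. Layer 81 (z = 22.68): the cone does not reach this height (z outside [0, 14.5]); the cube at (-3.5, 14) is present — its section is the full 14×24 rectangle (perimeter 76.00 mm); Merging all regions: only the 14×24 cube at (-3.5, 14) is present, so the union is just that shape — boundary = 76.00 mm. So its perimeter = 76.00 mm. Layer 81 is larger (76.00 vs 13.15 mm).

layer 81 (z = 22.68 mm)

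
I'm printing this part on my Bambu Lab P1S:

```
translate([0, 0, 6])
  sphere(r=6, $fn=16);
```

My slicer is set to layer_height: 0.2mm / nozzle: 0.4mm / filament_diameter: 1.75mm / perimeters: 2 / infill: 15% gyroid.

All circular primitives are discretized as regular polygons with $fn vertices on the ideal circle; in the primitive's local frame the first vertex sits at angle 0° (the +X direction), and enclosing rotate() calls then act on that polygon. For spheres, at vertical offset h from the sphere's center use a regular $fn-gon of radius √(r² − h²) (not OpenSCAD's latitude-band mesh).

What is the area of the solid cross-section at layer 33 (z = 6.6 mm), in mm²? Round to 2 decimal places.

109.11 mm²

At z = 6.6 mm: the sphere: section is a regular 16-gon, circumradius = √(r²−h²) = √(6²−0.6²) = 5.970 (area = (16/2)·5.970²·sin(360°/16) = 109.11 mm²). Overall, the cross-section is a single solid region. Net area = 109.11 mm².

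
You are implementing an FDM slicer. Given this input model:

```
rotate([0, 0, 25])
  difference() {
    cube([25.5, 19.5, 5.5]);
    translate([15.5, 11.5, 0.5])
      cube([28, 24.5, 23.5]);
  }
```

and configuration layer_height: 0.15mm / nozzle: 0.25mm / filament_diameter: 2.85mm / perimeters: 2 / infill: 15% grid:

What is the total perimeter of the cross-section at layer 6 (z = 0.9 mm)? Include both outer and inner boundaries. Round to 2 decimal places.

At z = 0.9 mm: the cube is present — its section is the full 25.5×19.5 rectangle (perimeter 90.00 mm); the 28×24.5 cube at (15.5, 11.5) contributes its full rectangle (perimeter 105.00 mm); Subtracting the remaining from the first: starting from the 25.5×19.5 cube, the 28×24.5 cube at (15.5, 11.5) partially overlaps it — only the 80.00 mm² overlap (of its 686.00 mm²) is removed, clipping the outline — boundary = 90.00 mm; (rotated 25° about Z; rotation is an isometry so areas/perimeters/island counts are preserved). Overall, the cross-section is a single solid region. Total boundary length (outer) = 90.00 mm.

90.00 mm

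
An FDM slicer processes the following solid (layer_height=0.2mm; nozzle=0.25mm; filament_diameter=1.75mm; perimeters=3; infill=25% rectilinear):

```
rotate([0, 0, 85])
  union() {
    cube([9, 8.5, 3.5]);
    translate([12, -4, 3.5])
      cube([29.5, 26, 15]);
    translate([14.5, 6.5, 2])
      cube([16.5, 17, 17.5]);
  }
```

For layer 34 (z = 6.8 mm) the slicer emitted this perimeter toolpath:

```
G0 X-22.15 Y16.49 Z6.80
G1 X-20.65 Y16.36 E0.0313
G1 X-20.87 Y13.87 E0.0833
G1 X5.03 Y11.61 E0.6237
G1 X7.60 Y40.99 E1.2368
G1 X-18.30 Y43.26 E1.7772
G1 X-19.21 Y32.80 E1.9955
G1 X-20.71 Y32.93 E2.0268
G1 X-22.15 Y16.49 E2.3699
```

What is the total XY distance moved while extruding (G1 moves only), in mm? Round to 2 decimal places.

Sum the Euclidean lengths of each G1 segment: total = 114.00 mm.

114.00 mm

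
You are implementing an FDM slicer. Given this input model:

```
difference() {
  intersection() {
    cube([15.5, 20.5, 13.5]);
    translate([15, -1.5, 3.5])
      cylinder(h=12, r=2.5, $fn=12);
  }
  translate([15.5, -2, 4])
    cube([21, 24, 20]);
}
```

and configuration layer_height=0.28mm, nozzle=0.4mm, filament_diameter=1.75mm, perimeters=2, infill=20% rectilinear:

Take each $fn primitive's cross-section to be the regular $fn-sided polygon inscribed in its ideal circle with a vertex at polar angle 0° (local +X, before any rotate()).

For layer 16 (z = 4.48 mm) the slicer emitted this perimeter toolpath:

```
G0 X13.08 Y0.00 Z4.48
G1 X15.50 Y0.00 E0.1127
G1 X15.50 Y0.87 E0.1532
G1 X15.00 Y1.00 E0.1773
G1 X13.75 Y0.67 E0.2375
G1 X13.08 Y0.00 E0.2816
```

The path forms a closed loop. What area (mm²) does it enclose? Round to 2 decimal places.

1.74 mm²

Apply the shoelace formula to the sequence of (X, Y) vertices; enclosed area = 1.74 mm².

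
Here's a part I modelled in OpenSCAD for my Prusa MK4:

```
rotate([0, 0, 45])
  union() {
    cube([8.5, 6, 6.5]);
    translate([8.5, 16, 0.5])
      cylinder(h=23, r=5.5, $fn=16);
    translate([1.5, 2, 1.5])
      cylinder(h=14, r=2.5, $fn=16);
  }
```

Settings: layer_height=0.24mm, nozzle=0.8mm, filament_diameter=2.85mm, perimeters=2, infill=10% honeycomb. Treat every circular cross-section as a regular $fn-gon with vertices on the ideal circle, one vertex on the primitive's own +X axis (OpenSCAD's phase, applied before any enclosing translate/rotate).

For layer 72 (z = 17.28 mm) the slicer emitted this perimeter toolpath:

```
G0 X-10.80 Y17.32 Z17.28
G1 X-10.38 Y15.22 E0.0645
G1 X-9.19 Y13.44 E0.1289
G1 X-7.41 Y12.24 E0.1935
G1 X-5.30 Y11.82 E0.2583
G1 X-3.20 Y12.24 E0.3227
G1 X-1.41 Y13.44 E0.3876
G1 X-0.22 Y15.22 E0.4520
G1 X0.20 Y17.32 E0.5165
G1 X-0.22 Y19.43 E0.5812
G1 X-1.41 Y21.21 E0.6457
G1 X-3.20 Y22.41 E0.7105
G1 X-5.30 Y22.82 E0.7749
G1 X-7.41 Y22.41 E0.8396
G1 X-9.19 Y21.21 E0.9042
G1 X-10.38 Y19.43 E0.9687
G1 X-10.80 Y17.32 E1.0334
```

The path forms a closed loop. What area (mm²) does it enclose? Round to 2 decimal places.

92.61 mm²

Apply the shoelace formula to the sequence of (X, Y) vertices; enclosed area = 92.61 mm².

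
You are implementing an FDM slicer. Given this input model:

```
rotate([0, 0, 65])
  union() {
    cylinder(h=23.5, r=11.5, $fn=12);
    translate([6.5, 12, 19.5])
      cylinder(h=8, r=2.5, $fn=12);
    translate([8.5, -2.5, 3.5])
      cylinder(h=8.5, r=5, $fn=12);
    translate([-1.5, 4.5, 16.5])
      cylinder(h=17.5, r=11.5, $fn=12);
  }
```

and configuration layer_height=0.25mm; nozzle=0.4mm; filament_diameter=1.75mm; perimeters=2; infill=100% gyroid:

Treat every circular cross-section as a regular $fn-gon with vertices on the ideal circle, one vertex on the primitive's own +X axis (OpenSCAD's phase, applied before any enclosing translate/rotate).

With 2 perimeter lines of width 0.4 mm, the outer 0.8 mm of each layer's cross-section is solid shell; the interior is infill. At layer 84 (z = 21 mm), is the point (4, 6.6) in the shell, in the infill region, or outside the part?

At z = 21 mm: the r=11.5 cylinder gives a regular 12-gon of circumradius 11.5 (constant along its height); the r=2.5 cylinder at (6.5, 12) contributes a regular 12-gon of circumradius 2.5; the cylinder at (8.5, -2.5) does not reach this height (z outside [3.5, 12]); the r=11.5 cylinder at (-1.5, 4.5) contributes a regular 12-gon of circumradius 11.5; Combining (union): the regions partially overlap (shared area 301.16 mm²), so overlapping operands fuse into one piece — 1 connected region; (rotated 65° about Z; rotation is an isometry so areas/perimeters/island counts are preserved). Overall, the cross-section is a single solid region. Undo the 65° rotation: the query point maps to (7.672, -0.836) in the un-rotated model frame. The nearest boundary edge runs (11.50, 0.00)→(9.96, -5.75); distance from the point to it = 3.48 mm. The point is inside the cross-section and 3.48 mm from the nearest boundary — more than the 0.8 mm shell width (2 × 0.4), so it's in the infill interior.

infill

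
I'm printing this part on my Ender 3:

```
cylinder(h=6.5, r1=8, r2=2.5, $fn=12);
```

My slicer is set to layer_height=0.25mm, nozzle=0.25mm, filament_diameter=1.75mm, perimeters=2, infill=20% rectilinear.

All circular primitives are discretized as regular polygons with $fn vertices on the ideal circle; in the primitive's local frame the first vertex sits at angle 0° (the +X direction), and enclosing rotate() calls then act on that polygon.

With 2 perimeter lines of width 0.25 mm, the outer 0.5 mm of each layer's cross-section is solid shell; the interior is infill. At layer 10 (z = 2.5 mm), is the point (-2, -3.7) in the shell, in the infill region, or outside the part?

infill

At z = 2.5 mm: the cone (r1=8→r2=2.5) has section circumradius 5.885 here — a regular 12-gon. Overall, the cross-section is a single solid region. The nearest boundary edge runs (-2.94, -5.10)→(-0.00, -5.88); distance from the point to it = 1.59 mm. The point is inside the cross-section and 1.59 mm from the nearest boundary — more than the 0.5 mm shell width (2 × 0.25), so it's in the infill interior.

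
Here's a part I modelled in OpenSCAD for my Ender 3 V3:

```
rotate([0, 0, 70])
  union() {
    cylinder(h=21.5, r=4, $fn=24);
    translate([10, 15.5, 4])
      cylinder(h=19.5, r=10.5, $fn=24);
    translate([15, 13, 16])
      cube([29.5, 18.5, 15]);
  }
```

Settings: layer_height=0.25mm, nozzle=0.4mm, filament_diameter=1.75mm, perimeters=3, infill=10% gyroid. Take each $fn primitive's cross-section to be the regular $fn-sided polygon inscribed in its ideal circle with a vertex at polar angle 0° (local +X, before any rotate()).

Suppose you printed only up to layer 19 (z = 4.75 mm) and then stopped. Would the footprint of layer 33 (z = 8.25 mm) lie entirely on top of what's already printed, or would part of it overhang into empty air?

Compare the two slices. At z = 4.75: the r=4 cylinder contributes a regular 24-gon of circumradius 4 (area = (24/2)·4.000²·sin(360°/24) = 49.69 mm²); the cylinder at (10, 15.5): section is a regular 24-gon, circumradius r=10.5 (area = (24/2)·10.500²·sin(360°/24) = 342.42 mm²); the cube at (15, 13) is absent (z outside [16, 31]); Combining (union): the 2 present regions are separate (no shared area or edge), so areas and boundary lengths simply add and each stays a separate island — area = 392.11 mm²; (rotated 70° about Z; rotation is an isometry so areas/perimeters/island counts are preserved). At z = 8.25: the cylinder: section is a regular 24-gon, circumradius r=4 (area = (24/2)·4.000²·sin(360°/24) = 49.69 mm²); the r=10.5 cylinder at (10, 15.5) gives a regular 24-gon of circumradius 10.5 (constant along its height) (area = (24/2)·10.500²·sin(360°/24) = 342.42 mm²); the cube at (15, 13) is not intersected at this z (z outside [16, 31]); Combining (union): the 2 present regions are separate (no shared area or edge), so areas and boundary lengths simply add and each stays a separate island — area = 392.11 mm²; (rotated 70° about Z; rotation is an isometry so areas/perimeters/island counts are preserved). Checking containment: the cross-section at z = 8.25 is a subset of the cross-section at z = 4.75.

entirely on top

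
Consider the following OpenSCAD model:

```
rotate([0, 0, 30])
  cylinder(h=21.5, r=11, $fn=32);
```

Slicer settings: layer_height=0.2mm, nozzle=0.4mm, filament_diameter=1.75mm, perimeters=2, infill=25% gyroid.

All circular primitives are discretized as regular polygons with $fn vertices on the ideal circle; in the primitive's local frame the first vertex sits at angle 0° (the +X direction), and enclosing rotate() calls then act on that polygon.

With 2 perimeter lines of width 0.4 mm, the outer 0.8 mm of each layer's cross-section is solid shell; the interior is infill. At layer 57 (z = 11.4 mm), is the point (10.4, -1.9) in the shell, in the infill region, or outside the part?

shell

At z = 11.4 mm: the r=11 cylinder contributes a regular 32-gon of circumradius 11; (whole slice rotated 30° about Z — lengths, areas and connectivity unchanged). Overall, the cross-section is a single solid region. Undo the 30° rotation: the query point maps to (8.057, -6.845) in the un-rotated model frame. The nearest boundary edge runs (7.78, -7.78)→(9.15, -6.11); distance from the point to it = 0.38 mm. The point is inside the cross-section, 0.38 mm from the nearest boundary — within the 0.8 mm shell band (2 × 0.4).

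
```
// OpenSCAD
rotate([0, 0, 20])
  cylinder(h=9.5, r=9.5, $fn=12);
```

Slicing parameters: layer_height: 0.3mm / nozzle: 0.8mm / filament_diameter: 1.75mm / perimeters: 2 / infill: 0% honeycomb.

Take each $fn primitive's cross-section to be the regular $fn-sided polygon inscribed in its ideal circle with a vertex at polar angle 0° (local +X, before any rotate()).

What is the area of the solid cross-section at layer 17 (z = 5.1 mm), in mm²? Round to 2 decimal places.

270.75 mm²

At z = 5.1 mm: the cylinder: section is a regular 12-gon, circumradius r=9.5 (area = (12/2)·9.500²·sin(360°/12) = 270.75 mm²); (whole slice rotated 20° about Z — lengths, areas and connectivity unchanged). Overall, the cross-section is a single solid region. Net area = 270.75 mm².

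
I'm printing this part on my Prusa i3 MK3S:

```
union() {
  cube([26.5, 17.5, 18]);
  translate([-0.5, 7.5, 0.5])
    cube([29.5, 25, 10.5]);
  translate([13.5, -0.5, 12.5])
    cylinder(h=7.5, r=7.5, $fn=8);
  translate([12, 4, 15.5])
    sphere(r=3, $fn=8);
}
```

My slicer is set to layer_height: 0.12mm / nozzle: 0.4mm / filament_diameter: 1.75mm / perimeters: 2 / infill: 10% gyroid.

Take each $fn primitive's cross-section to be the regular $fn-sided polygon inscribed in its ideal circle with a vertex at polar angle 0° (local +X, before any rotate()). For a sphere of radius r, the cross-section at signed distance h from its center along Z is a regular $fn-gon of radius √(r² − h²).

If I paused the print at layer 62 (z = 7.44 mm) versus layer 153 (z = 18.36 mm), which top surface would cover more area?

Layer 62 (z = 7.44): the cube is present — its section is the full 26.5×17.5 rectangle (area 463.75 mm²); the 29.5×25 cube at (-0.5, 7.5) contributes its full rectangle (area 737.50 mm²); the cylinder at (13.5, -0.5) does not reach this height (z outside [12.5, 20]); the sphere at (12, 4) does not reach this height (|z−center|=8.060 > r=3); Combining (union): the regions partially overlap — summed areas 1201.25 mm² minus the doubly-counted overlap 265.00 mm² gives 936.25 mm² — area = 936.25 mm². So its area = 936.25 mm². Layer 153 (z = 18.36): the cube is absent (z outside [0, 18]); the cube at (-0.5, 7.5) is not intersected at this z (z outside [0.5, 11]); the r=7.5 cylinder at (13.5, -0.5) contributes a regular 8-gon of circumradius 7.5 (area = (8/2)·7.500²·sin(360°/8) = 159.10 mm²); the r=3 sphere at (12, 4) contributes a regular 8-gon of circumradius √(3²−2.86²) = 0.906 (area = (8/2)·0.906²·sin(360°/8) = 2.32 mm²); Taking the union: the r=3 sphere at (12, 4) lies entirely inside the r=7.5 cylinder at (13.5, -0.5), so the union is just the r=7.5 cylinder at (13.5, -0.5) — area = 159.10 mm². So its area = 159.10 mm². Layer 62 is larger (936.25 vs 159.10 mm²).

layer 62 (z = 7.44 mm)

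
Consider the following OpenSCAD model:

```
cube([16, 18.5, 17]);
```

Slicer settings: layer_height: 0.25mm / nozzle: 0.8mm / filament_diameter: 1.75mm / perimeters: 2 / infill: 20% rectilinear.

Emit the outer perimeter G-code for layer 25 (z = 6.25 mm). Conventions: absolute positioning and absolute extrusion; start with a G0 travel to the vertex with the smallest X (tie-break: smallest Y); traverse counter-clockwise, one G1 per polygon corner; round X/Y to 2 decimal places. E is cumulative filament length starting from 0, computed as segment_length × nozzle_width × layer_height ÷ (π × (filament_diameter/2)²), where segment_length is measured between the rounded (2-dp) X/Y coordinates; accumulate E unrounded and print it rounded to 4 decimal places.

At z = 6.25 mm: the 16×18.5 cube contributes its full rectangle. The outline is a single polygon with 4 vertices. Extrusion per mm of travel: 0.8 × 0.25 / (π × 0.875²) = 0.083150. Accumulating E over each segment gives final E = 5.7374.

G0 X0.00 Y0.00 Z6.25
G1 X16.00 Y0.00 E1.3304
G1 X16.00 Y18.50 E2.8687
G1 X0.00 Y18.50 E4.1991
G1 X0.00 Y0.00 E5.7374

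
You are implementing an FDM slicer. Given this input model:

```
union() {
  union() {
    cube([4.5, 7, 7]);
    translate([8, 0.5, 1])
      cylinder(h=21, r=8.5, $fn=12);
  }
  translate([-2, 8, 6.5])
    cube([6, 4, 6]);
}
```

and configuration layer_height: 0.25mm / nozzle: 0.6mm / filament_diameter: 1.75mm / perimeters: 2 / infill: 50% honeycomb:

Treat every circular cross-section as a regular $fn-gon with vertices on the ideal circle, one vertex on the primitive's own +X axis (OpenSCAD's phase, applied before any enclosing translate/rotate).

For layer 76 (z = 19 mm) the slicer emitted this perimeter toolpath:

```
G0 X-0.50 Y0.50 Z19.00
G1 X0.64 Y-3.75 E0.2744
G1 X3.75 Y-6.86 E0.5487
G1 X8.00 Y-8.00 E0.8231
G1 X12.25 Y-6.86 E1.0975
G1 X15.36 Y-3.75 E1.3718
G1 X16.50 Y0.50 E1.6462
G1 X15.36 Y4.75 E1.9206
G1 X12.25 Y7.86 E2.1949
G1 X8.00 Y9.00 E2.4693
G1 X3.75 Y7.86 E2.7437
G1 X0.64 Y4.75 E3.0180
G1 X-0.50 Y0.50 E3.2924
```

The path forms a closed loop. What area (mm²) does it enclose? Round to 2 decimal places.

216.71 mm²

Apply the shoelace formula to the sequence of (X, Y) vertices; enclosed area = 216.71 mm².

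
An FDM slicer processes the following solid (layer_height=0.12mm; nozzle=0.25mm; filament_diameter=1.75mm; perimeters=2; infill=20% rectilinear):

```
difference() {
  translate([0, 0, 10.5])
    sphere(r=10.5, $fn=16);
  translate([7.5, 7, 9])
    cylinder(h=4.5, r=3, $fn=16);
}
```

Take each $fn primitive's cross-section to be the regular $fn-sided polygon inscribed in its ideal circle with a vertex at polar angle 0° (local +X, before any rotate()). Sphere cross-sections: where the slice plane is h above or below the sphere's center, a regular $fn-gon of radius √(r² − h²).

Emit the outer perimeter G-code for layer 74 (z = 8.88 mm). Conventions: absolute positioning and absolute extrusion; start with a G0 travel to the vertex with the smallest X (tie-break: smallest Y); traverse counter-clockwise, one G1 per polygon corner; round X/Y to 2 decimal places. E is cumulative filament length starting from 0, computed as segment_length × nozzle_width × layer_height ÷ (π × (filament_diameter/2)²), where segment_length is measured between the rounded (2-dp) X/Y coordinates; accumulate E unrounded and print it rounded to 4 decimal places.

At z = 8.88 mm: the sphere: section is a regular 16-gon, circumradius = √(r²−h²) = √(10.5²−1.62²) = 10.374; the cylinder at (7.5, 7) is not intersected at this z (z outside [9, 13.5]); Subtracting the remaining from the first: none of the subtracted shapes is present at this height, so the r=10.5 sphere is unchanged — 1 connected region. The outline is a single polygon with 16 vertices. Extrusion per mm of travel: 0.25 × 0.12 / (π × 0.875²) = 0.012473. Accumulating E over each segment gives final E = 0.8077.

G0 X-10.37 Y0.00 Z8.88
G1 X-9.58 Y-3.97 E0.0505
G1 X-7.34 Y-7.34 E0.1010
G1 X-3.97 Y-9.58 E0.1514
G1 X0.00 Y-10.37 E0.2019
G1 X3.97 Y-9.58 E0.2524
G1 X7.34 Y-7.34 E0.3029
G1 X9.58 Y-3.97 E0.3533
G1 X10.37 Y0.00 E0.4038
G1 X9.58 Y3.97 E0.4543
G1 X7.34 Y7.34 E0.5048
G1 X3.97 Y9.58 E0.5553
G1 X0.00 Y10.37 E0.6057
G1 X-3.97 Y9.58 E0.6562
G1 X-7.34 Y7.34 E0.7067
G1 X-9.58 Y3.97 E0.7572
G1 X-10.37 Y0.00 E0.8077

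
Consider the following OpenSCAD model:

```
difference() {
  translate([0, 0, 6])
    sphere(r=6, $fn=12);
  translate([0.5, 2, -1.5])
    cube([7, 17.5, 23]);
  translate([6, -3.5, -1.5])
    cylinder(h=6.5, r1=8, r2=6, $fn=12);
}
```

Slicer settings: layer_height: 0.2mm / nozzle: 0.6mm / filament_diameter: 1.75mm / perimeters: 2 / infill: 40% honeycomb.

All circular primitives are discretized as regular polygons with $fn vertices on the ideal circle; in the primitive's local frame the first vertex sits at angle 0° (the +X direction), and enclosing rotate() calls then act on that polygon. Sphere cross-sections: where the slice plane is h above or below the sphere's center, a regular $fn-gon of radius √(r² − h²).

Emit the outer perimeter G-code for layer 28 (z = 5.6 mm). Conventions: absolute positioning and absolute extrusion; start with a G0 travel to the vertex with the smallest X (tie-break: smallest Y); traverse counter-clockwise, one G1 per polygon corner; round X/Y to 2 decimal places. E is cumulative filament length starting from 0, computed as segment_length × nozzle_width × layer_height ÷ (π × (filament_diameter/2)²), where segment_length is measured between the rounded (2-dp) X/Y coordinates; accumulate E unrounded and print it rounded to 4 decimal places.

At z = 5.6 mm: the r=6 sphere slices to a regular 12-gon of circumradius 5.987 (√(r²−h²) with h=0.4 from center); the cube at (0.5, 2) is present — its section is the full 7×17.5 rectangle; the cone at (6, -3.5) is not intersected at this z (z outside [-1.5, 5]); After the difference (first − rest): starting from the r=6 sphere, the 7×17.5 cube at (0.5, 2) partially overlaps it — only the 13.48 mm² overlap (of its 122.50 mm²) is removed, clipping the outline — 1 connected region. The outline is a single polygon with 13 vertices. Extrusion per mm of travel: 0.6 × 0.2 / (π × 0.875²) = 0.049890. Accumulating E over each segment gives final E = 1.9591.

G0 X-5.99 Y0.00 Z5.60
G1 X-5.18 Y-2.99 E0.1545
G1 X-2.99 Y-5.18 E0.3091
G1 X0.00 Y-5.99 E0.4636
G1 X2.99 Y-5.18 E0.6182
G1 X5.18 Y-2.99 E0.7727
G1 X5.99 Y0.00 E0.9272
G1 X5.45 Y2.00 E1.0306
G1 X0.50 Y2.00 E1.2775
G1 X0.50 Y5.85 E1.4696
G1 X0.00 Y5.99 E1.4955
G1 X-2.99 Y5.18 E1.6501
G1 X-5.18 Y2.99 E1.8046
G1 X-5.99 Y0.00 E1.9591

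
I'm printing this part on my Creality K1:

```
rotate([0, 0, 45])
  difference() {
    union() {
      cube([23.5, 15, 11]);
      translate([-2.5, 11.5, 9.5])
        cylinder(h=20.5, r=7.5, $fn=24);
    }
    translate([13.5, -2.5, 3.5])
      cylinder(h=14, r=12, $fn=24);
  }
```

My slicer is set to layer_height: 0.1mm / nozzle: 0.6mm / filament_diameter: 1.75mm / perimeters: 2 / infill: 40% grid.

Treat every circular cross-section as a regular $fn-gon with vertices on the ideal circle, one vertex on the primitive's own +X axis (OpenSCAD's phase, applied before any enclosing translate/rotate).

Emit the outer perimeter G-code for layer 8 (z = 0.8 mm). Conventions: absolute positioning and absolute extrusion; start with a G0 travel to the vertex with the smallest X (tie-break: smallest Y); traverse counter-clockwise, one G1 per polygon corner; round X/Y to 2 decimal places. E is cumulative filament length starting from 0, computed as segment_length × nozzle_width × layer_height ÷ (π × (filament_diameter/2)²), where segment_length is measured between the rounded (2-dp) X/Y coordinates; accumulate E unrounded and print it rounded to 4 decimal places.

At z = 0.8 mm: the 23.5×15 cube contributes its full rectangle; the cylinder at (-2.5, 11.5) is absent (z outside [9.5, 30]); Combining (union): only the 23.5×15 cube is present, so the union is just that shape — 1 connected region; the cylinder at (13.5, -2.5) is not intersected at this z (z outside [3.5, 17.5]); Subtracting the remaining from the first: none of the subtracted shapes is present at this height, so the result so far is unchanged — 1 connected region; (rotated 45° about Z; rotation is an isometry so areas/perimeters/island counts are preserved). The outline is a single polygon with 4 vertices. Extrusion per mm of travel: 0.6 × 0.1 / (π × 0.875²) = 0.024945. Accumulating E over each segment gives final E = 1.9209.

G0 X-10.61 Y10.61 Z0.80
G1 X0.00 Y0.00 E0.3743
G1 X16.62 Y16.62 E0.9606
G1 X6.01 Y27.22 E1.3347
G1 X-10.61 Y10.61 E1.9209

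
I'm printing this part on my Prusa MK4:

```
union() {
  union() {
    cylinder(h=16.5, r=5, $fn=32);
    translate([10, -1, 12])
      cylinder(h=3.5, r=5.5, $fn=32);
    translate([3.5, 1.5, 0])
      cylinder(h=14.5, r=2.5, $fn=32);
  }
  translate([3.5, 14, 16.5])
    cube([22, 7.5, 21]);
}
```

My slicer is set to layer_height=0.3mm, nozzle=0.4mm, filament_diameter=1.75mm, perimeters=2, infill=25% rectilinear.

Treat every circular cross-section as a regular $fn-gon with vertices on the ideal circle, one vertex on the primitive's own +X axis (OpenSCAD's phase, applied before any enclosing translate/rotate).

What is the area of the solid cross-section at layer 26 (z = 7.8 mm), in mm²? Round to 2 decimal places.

83.03 mm²

At z = 7.8 mm: the r=5 cylinder gives a regular 32-gon of circumradius 5 (constant along its height) (area = (32/2)·5.000²·sin(360°/32) = 78.04 mm²); the cylinder at (10, -1) does not reach this height (z outside [12, 15.5]); the cylinder at (3.5, 1.5): section is a regular 32-gon, circumradius r=2.5 (area = (32/2)·2.500²·sin(360°/32) = 19.51 mm²); Merging all regions: the regions partially overlap — summed areas 97.55 mm² minus the doubly-counted overlap 14.52 mm² gives 83.03 mm² — area = 83.03 mm²; the cube at (3.5, 14) does not reach this height (z outside [16.5, 37.5]); Taking the union: only the result so far is present, so the union is just that shape — area = 83.03 mm². Overall, the cross-section is a single solid region. Net area = 83.03 mm².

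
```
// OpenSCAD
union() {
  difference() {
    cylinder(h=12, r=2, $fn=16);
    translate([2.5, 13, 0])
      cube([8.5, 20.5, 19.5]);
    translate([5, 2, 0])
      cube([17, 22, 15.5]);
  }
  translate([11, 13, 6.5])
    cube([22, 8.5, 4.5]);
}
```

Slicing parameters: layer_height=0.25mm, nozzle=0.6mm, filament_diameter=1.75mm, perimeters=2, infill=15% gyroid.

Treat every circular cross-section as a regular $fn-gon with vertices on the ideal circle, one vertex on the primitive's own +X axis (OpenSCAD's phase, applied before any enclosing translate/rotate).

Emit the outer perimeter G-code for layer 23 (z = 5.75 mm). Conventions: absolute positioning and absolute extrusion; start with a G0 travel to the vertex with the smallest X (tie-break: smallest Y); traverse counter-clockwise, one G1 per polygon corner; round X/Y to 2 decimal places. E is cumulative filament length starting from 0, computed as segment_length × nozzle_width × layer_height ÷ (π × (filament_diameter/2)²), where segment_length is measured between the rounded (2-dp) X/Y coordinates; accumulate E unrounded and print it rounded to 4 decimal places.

G0 X-2.00 Y0.00 Z5.75
G1 X-1.85 Y-0.77 E0.0489
G1 X-1.41 Y-1.41 E0.0974
G1 X-0.77 Y-1.85 E0.1458
G1 X0.00 Y-2.00 E0.1947
G1 X0.77 Y-1.85 E0.2436
G1 X1.41 Y-1.41 E0.2921
G1 X1.85 Y-0.77 E0.3405
G1 X2.00 Y0.00 E0.3894
G1 X1.85 Y0.77 E0.4383
G1 X1.41 Y1.41 E0.4868
G1 X0.77 Y1.85 E0.5352
G1 X0.00 Y2.00 E0.5841
G1 X-0.77 Y1.85 E0.6331
G1 X-1.41 Y1.41 E0.6815
G1 X-1.85 Y0.77 E0.7299
G1 X-2.00 Y0.00 E0.7789

At z = 5.75 mm: the cylinder: section is a regular 16-gon, circumradius r=2; the cube at (2.5, 13) is present — its section is the full 8.5×20.5 rectangle; the cube at (5, 2) (footprint 17×22) is included at this height; Taking the first minus the rest: starting from the r=2 cylinder, the 8.5×20.5 cube at (2.5, 13) misses the remaining region (no effect); the 17×22 cube at (5, 2) misses the remaining region (no effect) — 1 connected region; the cube at (11, 13) is not intersected at this z (z outside [6.5, 11]); Taking the union: only the result so far is present, so the union is just that shape — 1 connected region. The outline is a single polygon with 16 vertices. Extrusion per mm of travel: 0.6 × 0.25 / (π × 0.875²) = 0.062363. Accumulating E over each segment gives final E = 0.7789.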